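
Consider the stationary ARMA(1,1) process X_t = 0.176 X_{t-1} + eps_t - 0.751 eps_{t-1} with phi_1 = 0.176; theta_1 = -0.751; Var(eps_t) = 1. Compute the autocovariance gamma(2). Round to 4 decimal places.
\gamma(2) = -0.0906

Multiply the model equation by X_{t-k} and take expectations. With theta_0 = psi_0 = 1 and psi_j the MA(infinity) weights, this gives
  gamma(k) - sum_i phi_i gamma(k-i) = c_k,
  c_k = sigma^2 * sum_{j=k..q} theta_j psi_{j-k}   (c_k = 0 for k > q),
using gamma(-m) = gamma(m).
psi-weights needed (psi_j = theta_j + sum_i phi_i psi_{j-i}):
  psi_1 = theta_1 + phi_1 = -0.751 + (0.176) = -0.575
Right-hand sides:
  c_0 = sigma^2 (1 + theta_1 psi_1) = 1 * (1 + (-0.751)(-0.575)) = 1 * 1.431825 = 1.431825
  c_1 = sigma^2 theta_1 = 1 * (-0.751) = -0.751
  c_2 = 0
Equations for k = 0 and k = 1 (AR order 1):
  gamma(0) = phi_1 gamma(1) + c_0
  gamma(1) = phi_1 gamma(0) + c_1
Substituting the second into the first: gamma(0) (1 - phi_1^2) = c_0 + phi_1 c_1, so
  gamma(0) = (c_0 + phi_1 c_1) / (1 - phi_1^2) = (1.431825 + (0.176)(-0.751)) / (1 - (0.176)^2) = 1.299649 / 0.969024 = 1.341194.
  gamma(1) = phi_1 gamma(0) + c_1 = (0.176)(1.341194) + (-0.751) = -0.51495.
For k = 2 (> q): gamma(2) = phi_1 gamma(1) = (0.176)(-0.51495) = -0.090631.
Therefore gamma(2) = -0.0906 (to 4 decimal places).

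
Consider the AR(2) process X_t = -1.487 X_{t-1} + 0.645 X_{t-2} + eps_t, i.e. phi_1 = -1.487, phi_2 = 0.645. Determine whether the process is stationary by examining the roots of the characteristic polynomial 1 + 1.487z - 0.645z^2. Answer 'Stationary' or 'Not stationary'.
\text{Not stationary}

The AR(p) characteristic polynomial is P(z) = 1 + 1.487z - 0.645z^2.
Stationarity requires all roots to lie outside the unit circle, i.e. |z| > 1 for every root.
Set 1 + (1.487) z + (-0.645) z^2 = 0, i.e. a z^2 + b z + c = 0 with a = -0.645, b = 1.487, c = 1.
Discriminant D = b^2 - 4ac = (1.487)^2 - 4*(-0.645)*1 = 2.211169 - (-2.58) = 4.791169.
D >= 0, so the roots are real: z = (-b +/- sqrt(D)) / (2a) = (-1.487 +/- 2.188874) / (-1.29).
  z_1 = (-1.487 + 2.188874) / (-1.29) = -0.5441,   |z_1| = 0.5441.
  z_2 = (-1.487 - 2.188874) / (-1.29) = 2.8495,   |z_2| = 2.8495.
Moduli of all roots: 0.5441, 2.8495.
All moduli strictly greater than 1? No.
Verdict: Not stationary.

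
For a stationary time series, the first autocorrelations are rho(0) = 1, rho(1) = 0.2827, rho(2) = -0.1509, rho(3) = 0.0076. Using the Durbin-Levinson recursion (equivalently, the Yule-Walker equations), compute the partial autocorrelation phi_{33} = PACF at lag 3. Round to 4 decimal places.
\phi_{33} = 0.1530

The PACF at lag k is phi_{kk}, the last component of the solution
to the Yule-Walker system G_k phi = r_k where
  (G_k)_{ij} = rho(|i - j|), (r_k)_i = rho(i), i,j = 1..k.
Equivalently, Durbin-Levinson gives phi_{kk} iteratively:
  phi_{11} = rho(1)
  phi_{kk} = [rho(k) - sum_{j=1..k-1} phi_{k-1,j} rho(k-j)]
            / [1 - sum_{j=1..k-1} phi_{k-1,j} rho(j)],
  phi_{k,j} = phi_{k-1,j} - phi_{kk} phi_{k-1,k-j},  j = 1..k-1.
Step k = 1:
  phi_11 = rho(1) = 0.2827.
Step k = 2:
  phi_22 = [rho(2) - phi_11 rho(1)] / [1 - phi_11 rho(1)] = [-0.1509 - (0.2827)(0.2827)] / [1 - (0.2827)(0.2827)]
         = -0.23081929 / 0.92008071 = -0.250869.
  Update: phi_21 = phi_11 - phi_22 phi_11 = 0.2827 - (-0.250869)(0.2827) = 0.353621.
Step k = 3:
  phi_33 = [rho(3) - phi_21 rho(2) - phi_22 rho(1)] / [1 - phi_21 rho(1) - phi_22 rho(2)]
    numerator   = 0.0076 - (0.353621)(-0.1509) - (-0.250869)(0.2827) = 0.13188187
    denominator = 1 - (0.353621)(0.2827) - (-0.250869)(-0.1509) = 0.86217542
  phi_33 = 0.13188187 / 0.86217542 = 0.153.
Therefore phi_{33} = 0.1530.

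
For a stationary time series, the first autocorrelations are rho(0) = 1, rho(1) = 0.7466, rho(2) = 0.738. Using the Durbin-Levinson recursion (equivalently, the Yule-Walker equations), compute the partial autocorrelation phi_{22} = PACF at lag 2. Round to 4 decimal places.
\phi_{22} = 0.4080

The PACF at lag k is phi_{kk}, the last component of the solution
to the Yule-Walker system G_k phi = r_k where
  (G_k)_{ij} = rho(|i - j|), (r_k)_i = rho(i), i,j = 1..k.
Equivalently, Durbin-Levinson gives phi_{kk} iteratively:
  phi_{11} = rho(1)
  phi_{kk} = [rho(k) - sum_{j=1..k-1} phi_{k-1,j} rho(k-j)]
            / [1 - sum_{j=1..k-1} phi_{k-1,j} rho(j)],
  phi_{k,j} = phi_{k-1,j} - phi_{kk} phi_{k-1,k-j},  j = 1..k-1.
Step k = 1:
  phi_11 = rho(1) = 0.7466.
Step k = 2:
  phi_22 = [rho(2) - phi_11 rho(1)] / [1 - phi_11 rho(1)] = [0.738 - (0.7466)(0.7466)] / [1 - (0.7466)(0.7466)]
         = 0.18058844 / 0.44258844 = 0.408.
Therefore phi_{22} = 0.4080.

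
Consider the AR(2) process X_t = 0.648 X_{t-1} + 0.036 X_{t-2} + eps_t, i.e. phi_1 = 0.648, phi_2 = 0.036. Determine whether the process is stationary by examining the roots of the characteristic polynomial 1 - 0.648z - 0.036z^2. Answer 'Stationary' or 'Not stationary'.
\text{Stationary}

The AR(p) characteristic polynomial is P(z) = 1 - 0.648z - 0.036z^2.
Stationarity requires all roots to lie outside the unit circle, i.e. |z| > 1 for every root.
Set 1 + (-0.648) z + (-0.036) z^2 = 0, i.e. a z^2 + b z + c = 0 with a = -0.036, b = -0.648, c = 1.
Discriminant D = b^2 - 4ac = (-0.648)^2 - 4*(-0.036)*1 = 0.419904 - (-0.144) = 0.563904.
D >= 0, so the roots are real: z = (-b +/- sqrt(D)) / (2a) = (0.648 +/- 0.750935) / (-0.072).
  z_1 = (0.648 + 0.750935) / (-0.072) = -19.4297,   |z_1| = 19.4297.
  z_2 = (0.648 - 0.750935) / (-0.072) = 1.4297,   |z_2| = 1.4297.
Moduli of all roots: 19.4297, 1.4297.
All moduli strictly greater than 1? Yes.
Verdict: Stationary.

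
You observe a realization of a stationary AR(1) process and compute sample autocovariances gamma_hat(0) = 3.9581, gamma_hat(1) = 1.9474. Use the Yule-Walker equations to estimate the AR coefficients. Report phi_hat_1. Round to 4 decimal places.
\hat\phi_{1} = 0.4920

The Yule-Walker equations for an AR(p) process read, in matrix form,
  Gamma_p phi = r_p,   with   (Gamma_p)_{ij} = gamma(|i - j|),
                       (r_p)_i = gamma(i),   i,j = 1..p.
Substitute the sample gammas (Toeplitz matrix and right-hand side of size 1):
  Gamma_p = [[3.9581]]
  r_p     = [1.9474]
With p = 1 this is the single equation gamma(0) phi_1 = gamma(1):
  phi_hat_1 = gamma(1) / gamma(0) = 1.9474 / 3.9581 = 0.4920.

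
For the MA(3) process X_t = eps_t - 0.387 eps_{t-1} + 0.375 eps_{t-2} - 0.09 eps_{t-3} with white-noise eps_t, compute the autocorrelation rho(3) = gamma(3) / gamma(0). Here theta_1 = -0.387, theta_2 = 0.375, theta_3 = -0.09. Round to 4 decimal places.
\rho(3) = -0.0693

For an MA(q) process with theta_0 = 1, the autocovariance is
  gamma(k) = sigma^2 * sum_{i=0..q-k} theta_i * theta_{i+k},
and rho(k) = gamma(k) / gamma(0). Sigma^2 cancels.
  numerator   = (1)*(-0.09) = -0.09.
  denominator = (1)^2 + (-0.387)^2 + (0.375)^2 + (-0.09)^2 = 1.298494.
  rho(3) = -0.09 / 1.298494 = -0.0693.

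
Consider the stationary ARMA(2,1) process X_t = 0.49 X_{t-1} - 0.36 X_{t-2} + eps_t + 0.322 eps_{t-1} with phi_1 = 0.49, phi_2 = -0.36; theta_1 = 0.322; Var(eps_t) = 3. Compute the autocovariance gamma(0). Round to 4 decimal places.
\gamma(0) = 5.2906

Multiply the model equation by X_{t-k} and take expectations. With theta_0 = psi_0 = 1 and psi_j the MA(infinity) weights, this gives
  gamma(k) - sum_i phi_i gamma(k-i) = c_k,
  c_k = sigma^2 * sum_{j=k..q} theta_j psi_{j-k}   (c_k = 0 for k > q),
using gamma(-m) = gamma(m).
psi-weights needed (psi_j = theta_j + sum_i phi_i psi_{j-i}):
  psi_1 = theta_1 + phi_1 = 0.322 + (0.49) = 0.812
Right-hand sides:
  c_0 = sigma^2 (1 + theta_1 psi_1) = 3 * (1 + (0.322)(0.812)) = 3 * 1.261464 = 3.784392
  c_1 = sigma^2 theta_1 = 3 * (0.322) = 0.966
  c_2 = 0
Equations for k = 0, 1, 2 (AR order 2, c_2 = 0):
  (E0) gamma(0) = phi_1 gamma(1) + phi_2 gamma(2) + c_0
  (E1) gamma(1) = phi_1 gamma(0) + phi_2 gamma(1) + c_1
  (E2) gamma(2) = phi_1 gamma(1) + phi_2 gamma(0)
From (E1): gamma(1) = A gamma(0) + B with
  A = phi_1 / (1 - phi_2) = 0.49 / 1.36 = 0.360294,   B = c_1 / (1 - phi_2) = 0.966 / 1.36 = 0.710294.
Insert (E2) into (E0): gamma(0) (1 - phi_2^2) = phi_1 (1 + phi_2) gamma(1) + c_0.
  phi_1 (1 + phi_2) = (0.49)(0.64) = 0.3136,   1 - phi_2^2 = 0.8704.
Replace gamma(1) by A gamma(0) + B and collect gamma(0):
  gamma(0) [0.8704 - (0.3136)(0.360294)] = (0.3136)(0.710294) + 3.784392
  gamma(0) * 0.757412 = 4.00714
  gamma(0) = 4.00714 / 0.757412 = 5.29057.
Therefore gamma(0) = 5.2906 (to 4 decimal places).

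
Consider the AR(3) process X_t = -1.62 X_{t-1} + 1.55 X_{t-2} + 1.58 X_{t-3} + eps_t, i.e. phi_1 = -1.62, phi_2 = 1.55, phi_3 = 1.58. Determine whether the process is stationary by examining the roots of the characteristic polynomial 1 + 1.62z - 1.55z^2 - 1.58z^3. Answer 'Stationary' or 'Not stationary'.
\text{Not stationary}

The AR(p) characteristic polynomial is P(z) = 1 + 1.62z - 1.55z^2 - 1.58z^3.
Stationarity requires all roots to lie outside the unit circle, i.e. |z| > 1 for every root.
Degree 3: look for a simple real root z0 first, then factor out (1 - z/z0) and solve the remaining quadratic.
Testing z0 = -0.5: P(-0.5) = 1 + (1.62)(-0.5) + (-1.55)(-0.5)^2 + (-1.58)(-0.5)^3
  = 1 + (-0.81) + (-0.3875) + (0.1975) = 0.  So z_0 = -0.5 is a root, |z_0| = 0.5.
Divide out the factor (1 + 2 z) = (1 - z/z0) (since 1/z0 = -2):
  P(z) = (1 + 2 z)(1 + (-0.38) z + (-0.79) z^2)
  [check: z-coef -0.38 - (-2) = 1.62; z^2-coef -0.79 - (-2)(-0.38) = -1.55; z^3-coef -(-2)(-0.79) = -1.58.]
Remaining roots from the quadratic factor 1 + (-0.38) z + (-0.79) z^2:
  Set 1 + (-0.38) z + (-0.79) z^2 = 0, i.e. a z^2 + b z + c = 0 with a = -0.79, b = -0.38, c = 1.
  Discriminant D = b^2 - 4ac = (-0.38)^2 - 4*(-0.79)*1 = 0.1444 - (-3.16) = 3.3044.
  D >= 0, so the roots are real: z = (-b +/- sqrt(D)) / (2a) = (0.38 +/- 1.817801) / (-1.58).
    z_1 = (0.38 + 1.817801) / (-1.58) = -1.391,   |z_1| = 1.391.
    z_2 = (0.38 - 1.817801) / (-1.58) = 0.91,   |z_2| = 0.91.
Moduli of all roots: 0.5000, 1.3910, 0.9100.
All moduli strictly greater than 1? No.
Verdict: Not stationary.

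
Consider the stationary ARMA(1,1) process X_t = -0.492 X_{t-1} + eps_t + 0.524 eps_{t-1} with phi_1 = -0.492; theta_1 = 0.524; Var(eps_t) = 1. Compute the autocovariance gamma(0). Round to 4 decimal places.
\gamma(0) = 1.0014

Multiply the model equation by X_{t-k} and take expectations. With theta_0 = psi_0 = 1 and psi_j the MA(infinity) weights, this gives
  gamma(k) - sum_i phi_i gamma(k-i) = c_k,
  c_k = sigma^2 * sum_{j=k..q} theta_j psi_{j-k}   (c_k = 0 for k > q),
using gamma(-m) = gamma(m).
psi-weights needed (psi_j = theta_j + sum_i phi_i psi_{j-i}):
  psi_1 = theta_1 + phi_1 = 0.524 + (-0.492) = 0.032
Right-hand sides:
  c_0 = sigma^2 (1 + theta_1 psi_1) = 1 * (1 + (0.524)(0.032)) = 1 * 1.016768 = 1.016768
  c_1 = sigma^2 theta_1 = 1 * (0.524) = 0.524
  c_2 = 0
Equations for k = 0 and k = 1 (AR order 1):
  gamma(0) = phi_1 gamma(1) + c_0
  gamma(1) = phi_1 gamma(0) + c_1
Substituting the second into the first: gamma(0) (1 - phi_1^2) = c_0 + phi_1 c_1, so
  gamma(0) = (c_0 + phi_1 c_1) / (1 - phi_1^2) = (1.016768 + (-0.492)(0.524)) / (1 - (-0.492)^2) = 0.75896 / 0.757936 = 1.001351.
Therefore gamma(0) = 1.0014 (to 4 decimal places).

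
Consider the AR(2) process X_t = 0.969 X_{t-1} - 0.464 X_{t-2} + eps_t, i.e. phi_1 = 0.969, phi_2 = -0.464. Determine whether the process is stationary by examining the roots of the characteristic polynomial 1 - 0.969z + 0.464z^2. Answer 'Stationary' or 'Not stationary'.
\text{Stationary}

The AR(p) characteristic polynomial is P(z) = 1 - 0.969z + 0.464z^2.
Stationarity requires all roots to lie outside the unit circle, i.e. |z| > 1 for every root.
Set 1 + (-0.969) z + (0.464) z^2 = 0, i.e. a z^2 + b z + c = 0 with a = 0.464, b = -0.969, c = 1.
Discriminant D = b^2 - 4ac = (-0.969)^2 - 4*(0.464)*1 = 0.938961 - (1.856) = -0.917039.
D < 0, so the roots are the complex-conjugate pair z = (-b +/- i sqrt(-D)) / (2a) = 1.0442 +/- 1.0319i.
For a conjugate pair |z|^2 = z * conj(z) = (product of roots) = c/a = 1/(0.464) = 2.155172, so |z| = sqrt(2.155172) = 1.4681 for both roots.
Moduli of all roots: 1.4681, 1.4681.
All moduli strictly greater than 1? Yes.
Verdict: Stationary.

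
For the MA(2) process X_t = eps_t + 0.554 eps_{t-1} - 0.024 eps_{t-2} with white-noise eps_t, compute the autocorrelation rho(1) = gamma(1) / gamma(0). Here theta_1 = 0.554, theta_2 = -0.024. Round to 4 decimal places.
\rho(1) = 0.4135

For an MA(q) process with theta_0 = 1, the autocovariance is
  gamma(k) = sigma^2 * sum_{i=0..q-k} theta_i * theta_{i+k},
and rho(k) = gamma(k) / gamma(0). Sigma^2 cancels.
  numerator   = (1)*(0.554) + (0.554)*(-0.024) = 0.540704.
  denominator = (1)^2 + (0.554)^2 + (-0.024)^2 = 1.307492.
  rho(1) = 0.540704 / 1.307492 = 0.4135.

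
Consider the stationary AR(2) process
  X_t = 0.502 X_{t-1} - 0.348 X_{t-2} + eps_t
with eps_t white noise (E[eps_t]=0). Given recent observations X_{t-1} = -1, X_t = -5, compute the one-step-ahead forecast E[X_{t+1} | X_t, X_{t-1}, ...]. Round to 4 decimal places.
E[X_{t+1} \mid \mathcal F_t] = -2.1620

For an AR(p) model X_t = c + sum_i phi_i X_{t-i} + eps_t, the
one-step-ahead conditional mean is
  E[X_{t+1} | X_t, ...] = c + sum_i phi_i X_{t+1-i}.
Substitute known values:
  E[X_{t+1} | ...] = (0.502) * (-5) + (-0.348) * (-1)
                   = -2.1620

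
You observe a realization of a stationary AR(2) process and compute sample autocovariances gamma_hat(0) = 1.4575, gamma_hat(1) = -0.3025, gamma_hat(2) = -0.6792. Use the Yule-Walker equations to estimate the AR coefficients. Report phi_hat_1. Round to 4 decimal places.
\hat\phi_{1} = -0.3180

The Yule-Walker equations for an AR(p) process read, in matrix form,
  Gamma_p phi = r_p,   with   (Gamma_p)_{ij} = gamma(|i - j|),
                       (r_p)_i = gamma(i),   i,j = 1..p.
Substitute the sample gammas (Toeplitz matrix and right-hand side of size 2):
  Gamma_p = [[1.4575, -0.3025], [-0.3025, 1.4575]]
  r_p     = [-0.3025, -0.6792]
Written out:
  1.4575 phi_1 - 0.3025 phi_2 = -0.3025
  -0.3025 phi_1 + 1.4575 phi_2 = -0.6792
Solve by Cramer's rule:
  det = gamma(0)^2 - gamma(1)^2 = (1.4575)^2 - (-0.3025)^2 = 2.12430625 - 0.09150625 = 2.0328
  phi_hat_1 = [gamma(1) gamma(0) - gamma(1) gamma(2)] / det = [(-0.3025)(1.4575) - (-0.3025)(-0.6792)] / 2.0328 = -0.64635175 / 2.0328 = -0.318
  phi_hat_2 = [gamma(0) gamma(2) - gamma(1)^2] / det = [(1.4575)(-0.6792) - (-0.3025)^2] / 2.0328 = -1.08144025 / 2.0328 = -0.532
So phi_hat = [-0.3180, -0.5320].
Therefore phi_hat_1 = -0.3180.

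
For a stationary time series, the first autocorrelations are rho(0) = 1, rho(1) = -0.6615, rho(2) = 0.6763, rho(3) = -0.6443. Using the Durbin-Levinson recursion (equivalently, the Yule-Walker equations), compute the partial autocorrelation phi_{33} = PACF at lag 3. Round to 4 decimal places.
\phi_{33} = -0.2300

The PACF at lag k is phi_{kk}, the last component of the solution
to the Yule-Walker system G_k phi = r_k where
  (G_k)_{ij} = rho(|i - j|), (r_k)_i = rho(i), i,j = 1..k.
Equivalently, Durbin-Levinson gives phi_{kk} iteratively:
  phi_{11} = rho(1)
  phi_{kk} = [rho(k) - sum_{j=1..k-1} phi_{k-1,j} rho(k-j)]
            / [1 - sum_{j=1..k-1} phi_{k-1,j} rho(j)],
  phi_{k,j} = phi_{k-1,j} - phi_{kk} phi_{k-1,k-j},  j = 1..k-1.
Step k = 1:
  phi_11 = rho(1) = -0.6615.
Step k = 2:
  phi_22 = [rho(2) - phi_11 rho(1)] / [1 - phi_11 rho(1)] = [0.6763 - (-0.6615)(-0.6615)] / [1 - (-0.6615)(-0.6615)]
         = 0.23871775 / 0.56241775 = 0.424449.
  Update: phi_21 = phi_11 - phi_22 phi_11 = -0.6615 - (0.424449)(-0.6615) = -0.380727.
Step k = 3:
  phi_33 = [rho(3) - phi_21 rho(2) - phi_22 rho(1)] / [1 - phi_21 rho(1) - phi_22 rho(2)]
    numerator   = -0.6443 - (-0.380727)(0.6763) - (0.424449)(-0.6615) = -0.10604129
    denominator = 1 - (-0.380727)(-0.6615) - (0.424449)(0.6763) = 0.4610942
  phi_33 = -0.10604129 / 0.4610942 = -0.23.
Therefore phi_{33} = -0.2300.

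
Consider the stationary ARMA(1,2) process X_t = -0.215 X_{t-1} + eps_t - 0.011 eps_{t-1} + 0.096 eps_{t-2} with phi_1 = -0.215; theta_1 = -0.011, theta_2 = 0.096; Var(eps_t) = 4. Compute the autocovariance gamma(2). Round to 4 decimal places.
\gamma(2) = 0.6105

Multiply the model equation by X_{t-k} and take expectations. With theta_0 = psi_0 = 1 and psi_j the MA(infinity) weights, this gives
  gamma(k) - sum_i phi_i gamma(k-i) = c_k,
  c_k = sigma^2 * sum_{j=k..q} theta_j psi_{j-k}   (c_k = 0 for k > q),
using gamma(-m) = gamma(m).
psi-weights needed (psi_j = theta_j + sum_i phi_i psi_{j-i}):
  psi_1 = theta_1 + phi_1 = -0.011 + (-0.215) = -0.226
  psi_2 = theta_2 + phi_1 psi_1 = 0.096 + (-0.215)(-0.226) = 0.14459
Right-hand sides:
  c_0 = sigma^2 (1 + theta_1 psi_1 + theta_2 psi_2) = 4 * (1 + (-0.011)(-0.226) + (0.096)(0.14459)) = 4 * 1.016367 = 4.065467
  c_1 = sigma^2 (theta_1 + theta_2 psi_1) = 4 * (-0.011 + (0.096)(-0.226)) = -0.130784
  c_2 = sigma^2 theta_2 = 4 * (0.096) = 0.384
Equations for k = 0 and k = 1 (AR order 1):
  gamma(0) = phi_1 gamma(1) + c_0
  gamma(1) = phi_1 gamma(0) + c_1
Substituting the second into the first: gamma(0) (1 - phi_1^2) = c_0 + phi_1 c_1, so
  gamma(0) = (c_0 + phi_1 c_1) / (1 - phi_1^2) = (4.065467 + (-0.215)(-0.130784)) / (1 - (-0.215)^2) = 4.093585 / 0.953775 = 4.291982.
  gamma(1) = phi_1 gamma(0) + c_1 = (-0.215)(4.291982) + (-0.130784) = -1.05356.
For k = 2: gamma(2) = phi_1 gamma(1) + c_2
  = (-0.215)(-1.05356) + (0.384) = 0.610515.
Therefore gamma(2) = 0.6105 (to 4 decimal places).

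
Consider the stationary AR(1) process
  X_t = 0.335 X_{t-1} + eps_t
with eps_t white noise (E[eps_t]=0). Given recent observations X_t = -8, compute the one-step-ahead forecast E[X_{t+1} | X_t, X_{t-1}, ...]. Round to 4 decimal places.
E[X_{t+1} \mid \mathcal F_t] = -2.6800

For an AR(p) model X_t = c + sum_i phi_i X_{t-i} + eps_t, the
one-step-ahead conditional mean is
  E[X_{t+1} | X_t, ...] = c + sum_i phi_i X_{t+1-i}.
Substitute known values:
  E[X_{t+1} | ...] = (0.335) * (-8)
                   = -2.6800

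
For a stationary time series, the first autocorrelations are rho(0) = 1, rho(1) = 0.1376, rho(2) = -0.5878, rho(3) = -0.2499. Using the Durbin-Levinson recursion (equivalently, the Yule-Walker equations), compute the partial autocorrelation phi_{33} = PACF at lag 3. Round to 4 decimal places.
\phi_{33} = -0.0560

The PACF at lag k is phi_{kk}, the last component of the solution
to the Yule-Walker system G_k phi = r_k where
  (G_k)_{ij} = rho(|i - j|), (r_k)_i = rho(i), i,j = 1..k.
Equivalently, Durbin-Levinson gives phi_{kk} iteratively:
  phi_{11} = rho(1)
  phi_{kk} = [rho(k) - sum_{j=1..k-1} phi_{k-1,j} rho(k-j)]
            / [1 - sum_{j=1..k-1} phi_{k-1,j} rho(j)],
  phi_{k,j} = phi_{k-1,j} - phi_{kk} phi_{k-1,k-j},  j = 1..k-1.
Step k = 1:
  phi_11 = rho(1) = 0.1376.
Step k = 2:
  phi_22 = [rho(2) - phi_11 rho(1)] / [1 - phi_11 rho(1)] = [-0.5878 - (0.1376)(0.1376)] / [1 - (0.1376)(0.1376)]
         = -0.60673376 / 0.98106624 = -0.618443.
  Update: phi_21 = phi_11 - phi_22 phi_11 = 0.1376 - (-0.618443)(0.1376) = 0.222698.
Step k = 3:
  phi_33 = [rho(3) - phi_21 rho(2) - phi_22 rho(1)] / [1 - phi_21 rho(1) - phi_22 rho(2)]
    numerator   = -0.2499 - (0.222698)(-0.5878) - (-0.618443)(0.1376) = -0.03390045
    denominator = 1 - (0.222698)(0.1376) - (-0.618443)(-0.5878) = 0.60583586
  phi_33 = -0.03390045 / 0.60583586 = -0.056.
Therefore phi_{33} = -0.0560.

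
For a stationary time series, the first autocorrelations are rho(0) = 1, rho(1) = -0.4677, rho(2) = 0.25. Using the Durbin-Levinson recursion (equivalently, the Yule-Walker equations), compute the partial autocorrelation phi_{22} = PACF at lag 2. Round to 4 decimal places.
\phi_{22} = 0.0400

The PACF at lag k is phi_{kk}, the last component of the solution
to the Yule-Walker system G_k phi = r_k where
  (G_k)_{ij} = rho(|i - j|), (r_k)_i = rho(i), i,j = 1..k.
Equivalently, Durbin-Levinson gives phi_{kk} iteratively:
  phi_{11} = rho(1)
  phi_{kk} = [rho(k) - sum_{j=1..k-1} phi_{k-1,j} rho(k-j)]
            / [1 - sum_{j=1..k-1} phi_{k-1,j} rho(j)],
  phi_{k,j} = phi_{k-1,j} - phi_{kk} phi_{k-1,k-j},  j = 1..k-1.
Step k = 1:
  phi_11 = rho(1) = -0.4677.
Step k = 2:
  phi_22 = [rho(2) - phi_11 rho(1)] / [1 - phi_11 rho(1)] = [0.25 - (-0.4677)(-0.4677)] / [1 - (-0.4677)(-0.4677)]
         = 0.03125671 / 0.78125671 = 0.04.
Therefore phi_{22} = 0.0400.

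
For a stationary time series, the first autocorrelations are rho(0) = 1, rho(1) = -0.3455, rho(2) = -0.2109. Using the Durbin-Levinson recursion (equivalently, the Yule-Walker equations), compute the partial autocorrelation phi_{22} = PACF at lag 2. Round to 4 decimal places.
\phi_{22} = -0.3750

The PACF at lag k is phi_{kk}, the last component of the solution
to the Yule-Walker system G_k phi = r_k where
  (G_k)_{ij} = rho(|i - j|), (r_k)_i = rho(i), i,j = 1..k.
Equivalently, Durbin-Levinson gives phi_{kk} iteratively:
  phi_{11} = rho(1)
  phi_{kk} = [rho(k) - sum_{j=1..k-1} phi_{k-1,j} rho(k-j)]
            / [1 - sum_{j=1..k-1} phi_{k-1,j} rho(j)],
  phi_{k,j} = phi_{k-1,j} - phi_{kk} phi_{k-1,k-j},  j = 1..k-1.
Step k = 1:
  phi_11 = rho(1) = -0.3455.
Step k = 2:
  phi_22 = [rho(2) - phi_11 rho(1)] / [1 - phi_11 rho(1)] = [-0.2109 - (-0.3455)(-0.3455)] / [1 - (-0.3455)(-0.3455)]
         = -0.33027025 / 0.88062975 = -0.375.
Therefore phi_{22} = -0.3750.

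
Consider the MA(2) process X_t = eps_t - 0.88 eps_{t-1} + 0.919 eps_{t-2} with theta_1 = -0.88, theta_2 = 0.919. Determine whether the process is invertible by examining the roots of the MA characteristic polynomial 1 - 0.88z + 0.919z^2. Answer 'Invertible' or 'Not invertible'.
\text{Invertible}

The MA(q) characteristic polynomial is P(z) = 1 - 0.88z + 0.919z^2.
Invertibility requires all roots to lie outside the unit circle, i.e. |z| > 1 for every root.
Set 1 + (-0.88) z + (0.919) z^2 = 0, i.e. a z^2 + b z + c = 0 with a = 0.919, b = -0.88, c = 1.
Discriminant D = b^2 - 4ac = (-0.88)^2 - 4*(0.919)*1 = 0.7744 - (3.676) = -2.9016.
D < 0, so the roots are the complex-conjugate pair z = (-b +/- i sqrt(-D)) / (2a) = 0.4788 +/- 0.9268i.
For a conjugate pair |z|^2 = z * conj(z) = (product of roots) = c/a = 1/(0.919) = 1.088139, so |z| = sqrt(1.088139) = 1.0431 for both roots.
Moduli of all roots: 1.0431, 1.0431.
All moduli strictly greater than 1? Yes.
Verdict: Invertible.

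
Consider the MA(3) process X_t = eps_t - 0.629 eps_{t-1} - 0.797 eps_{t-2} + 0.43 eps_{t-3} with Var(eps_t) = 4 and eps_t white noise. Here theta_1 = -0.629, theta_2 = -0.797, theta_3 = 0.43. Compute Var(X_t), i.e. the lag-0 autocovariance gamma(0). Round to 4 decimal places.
\gamma(0) = 8.8630

For an MA(q) process X_t = eps_t + sum_i theta_i eps_{t-i} with
Var(eps_t) = sigma^2, the variance is
  gamma(0) = sigma^2 * (1 + sum_i theta_i^2).
  sum_i theta_i^2 = (-0.629)^2 + (-0.797)^2 + (0.43)^2 = 0.395641 + 0.635209 + 0.1849 = 1.21575.
  gamma(0) = 4 * (1 + 1.21575) = 4 * 2.21575 = 8.863, which rounds to 8.8630.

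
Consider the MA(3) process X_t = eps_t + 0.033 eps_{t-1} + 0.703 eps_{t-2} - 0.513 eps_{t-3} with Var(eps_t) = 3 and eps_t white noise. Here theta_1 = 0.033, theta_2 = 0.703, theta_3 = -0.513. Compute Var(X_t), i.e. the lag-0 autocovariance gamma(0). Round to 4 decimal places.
\gamma(0) = 5.2754

For an MA(q) process X_t = eps_t + sum_i theta_i eps_{t-i} with
Var(eps_t) = sigma^2, the variance is
  gamma(0) = sigma^2 * (1 + sum_i theta_i^2).
  sum_i theta_i^2 = (0.033)^2 + (0.703)^2 + (-0.513)^2 = 0.001089 + 0.494209 + 0.263169 = 0.758467.
  gamma(0) = 3 * (1 + 0.758467) = 3 * 1.758467 = 5.275401, which rounds to 5.2754.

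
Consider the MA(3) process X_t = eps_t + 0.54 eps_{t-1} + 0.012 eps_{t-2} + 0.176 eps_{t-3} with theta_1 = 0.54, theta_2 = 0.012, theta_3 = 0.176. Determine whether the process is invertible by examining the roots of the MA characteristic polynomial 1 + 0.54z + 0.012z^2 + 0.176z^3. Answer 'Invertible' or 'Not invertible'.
\text{Invertible}

The MA(q) characteristic polynomial is P(z) = 1 + 0.54z + 0.012z^2 + 0.176z^3.
Invertibility requires all roots to lie outside the unit circle, i.e. |z| > 1 for every root.
Degree 3: look for a simple real root z0 first, then factor out (1 - z/z0) and solve the remaining quadratic.
Testing z0 = -1.25: P(-1.25) = 1 + (0.54)(-1.25) + (0.012)(-1.25)^2 + (0.176)(-1.25)^3
  = 1 + (-0.675) + (0.01875) + (-0.34375) = 0.  So z_0 = -1.25 is a root, |z_0| = 1.25.
Divide out the factor (1 + 0.8 z) = (1 - z/z0) (since 1/z0 = -0.8):
  P(z) = (1 + 0.8 z)(1 + (-0.26) z + (0.22) z^2)
  [check: z-coef -0.26 - (-0.8) = 0.54; z^2-coef 0.22 - (-0.8)(-0.26) = 0.012; z^3-coef -(-0.8)(0.22) = 0.176.]
Remaining roots from the quadratic factor 1 + (-0.26) z + (0.22) z^2:
  Set 1 + (-0.26) z + (0.22) z^2 = 0, i.e. a z^2 + b z + c = 0 with a = 0.22, b = -0.26, c = 1.
  Discriminant D = b^2 - 4ac = (-0.26)^2 - 4*(0.22)*1 = 0.0676 - (0.88) = -0.8124.
  D < 0, so the roots are the complex-conjugate pair z = (-b +/- i sqrt(-D)) / (2a) = 0.5909 +/- 2.0485i.
  For a conjugate pair |z|^2 = z * conj(z) = (product of roots) = c/a = 1/(0.22) = 4.545455, so |z| = sqrt(4.545455) = 2.132 for both roots.
Moduli of all roots: 1.2500, 2.1320, 2.1320.
All moduli strictly greater than 1? Yes.
Verdict: Invertible.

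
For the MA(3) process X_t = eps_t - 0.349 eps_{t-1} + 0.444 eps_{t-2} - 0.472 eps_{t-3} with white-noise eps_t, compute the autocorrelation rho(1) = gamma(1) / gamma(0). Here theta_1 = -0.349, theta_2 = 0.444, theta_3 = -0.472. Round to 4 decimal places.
\rho(1) = -0.4628

For an MA(q) process with theta_0 = 1, the autocovariance is
  gamma(k) = sigma^2 * sum_{i=0..q-k} theta_i * theta_{i+k},
and rho(k) = gamma(k) / gamma(0). Sigma^2 cancels.
  numerator   = (1)*(-0.349) + (-0.349)*(0.444) + (0.444)*(-0.472) = -0.713524.
  denominator = (1)^2 + (-0.349)^2 + (0.444)^2 + (-0.472)^2 = 1.541721.
  rho(1) = -0.713524 / 1.541721 = -0.4628.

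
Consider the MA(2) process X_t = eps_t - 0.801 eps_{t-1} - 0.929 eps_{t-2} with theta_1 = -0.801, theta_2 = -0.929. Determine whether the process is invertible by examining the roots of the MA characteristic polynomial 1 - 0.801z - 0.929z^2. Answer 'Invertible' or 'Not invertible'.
\text{Not invertible}

The MA(q) characteristic polynomial is P(z) = 1 - 0.801z - 0.929z^2.
Invertibility requires all roots to lie outside the unit circle, i.e. |z| > 1 for every root.
Set 1 + (-0.801) z + (-0.929) z^2 = 0, i.e. a z^2 + b z + c = 0 with a = -0.929, b = -0.801, c = 1.
Discriminant D = b^2 - 4ac = (-0.801)^2 - 4*(-0.929)*1 = 0.641601 - (-3.716) = 4.357601.
D >= 0, so the roots are real: z = (-b +/- sqrt(D)) / (2a) = (0.801 +/- 2.087487) / (-1.858).
  z_1 = (0.801 + 2.087487) / (-1.858) = -1.5546,   |z_1| = 1.5546.
  z_2 = (0.801 - 2.087487) / (-1.858) = 0.6924,   |z_2| = 0.6924.
Moduli of all roots: 1.5546, 0.6924.
All moduli strictly greater than 1? No.
Verdict: Not invertible.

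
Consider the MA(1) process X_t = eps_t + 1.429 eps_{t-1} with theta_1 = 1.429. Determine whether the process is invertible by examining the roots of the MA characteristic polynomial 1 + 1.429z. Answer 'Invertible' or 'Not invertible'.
\text{Not invertible}

The MA(q) characteristic polynomial is P(z) = 1 + 1.429z.
Invertibility requires all roots to lie outside the unit circle, i.e. |z| > 1 for every root.
This is linear in z: 1 + (1.429) z = 0  =>  z = -1/(1.429) = -0.69979,  |z| = 0.69979.
Moduli of all roots: 0.6998.
All moduli strictly greater than 1? No.
Verdict: Not invertible.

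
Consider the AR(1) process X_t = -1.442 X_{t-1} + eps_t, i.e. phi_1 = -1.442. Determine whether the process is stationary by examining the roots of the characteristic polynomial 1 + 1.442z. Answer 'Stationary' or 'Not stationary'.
\text{Not stationary}

The AR(p) characteristic polynomial is P(z) = 1 + 1.442z.
Stationarity requires all roots to lie outside the unit circle, i.e. |z| > 1 for every root.
This is linear in z: 1 + (1.442) z = 0  =>  z = -1/(1.442) = -0.693481,  |z| = 0.693481.
Moduli of all roots: 0.6935.
All moduli strictly greater than 1? No.
Verdict: Not stationary.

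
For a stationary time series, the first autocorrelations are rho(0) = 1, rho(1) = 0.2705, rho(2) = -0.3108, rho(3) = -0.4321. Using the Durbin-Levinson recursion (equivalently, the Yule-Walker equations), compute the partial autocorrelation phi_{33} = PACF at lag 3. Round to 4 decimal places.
\phi_{33} = -0.2620

The PACF at lag k is phi_{kk}, the last component of the solution
to the Yule-Walker system G_k phi = r_k where
  (G_k)_{ij} = rho(|i - j|), (r_k)_i = rho(i), i,j = 1..k.
Equivalently, Durbin-Levinson gives phi_{kk} iteratively:
  phi_{11} = rho(1)
  phi_{kk} = [rho(k) - sum_{j=1..k-1} phi_{k-1,j} rho(k-j)]
            / [1 - sum_{j=1..k-1} phi_{k-1,j} rho(j)],
  phi_{k,j} = phi_{k-1,j} - phi_{kk} phi_{k-1,k-j},  j = 1..k-1.
Step k = 1:
  phi_11 = rho(1) = 0.2705.
Step k = 2:
  phi_22 = [rho(2) - phi_11 rho(1)] / [1 - phi_11 rho(1)] = [-0.3108 - (0.2705)(0.2705)] / [1 - (0.2705)(0.2705)]
         = -0.38397025 / 0.92682975 = -0.414283.
  Update: phi_21 = phi_11 - phi_22 phi_11 = 0.2705 - (-0.414283)(0.2705) = 0.382564.
Step k = 3:
  phi_33 = [rho(3) - phi_21 rho(2) - phi_22 rho(1)] / [1 - phi_21 rho(1) - phi_22 rho(2)]
    numerator   = -0.4321 - (0.382564)(-0.3108) - (-0.414283)(0.2705) = -0.20113553
    denominator = 1 - (0.382564)(0.2705) - (-0.414283)(-0.3108) = 0.76775722
  phi_33 = -0.20113553 / 0.76775722 = -0.262.
Therefore phi_{33} = -0.2620.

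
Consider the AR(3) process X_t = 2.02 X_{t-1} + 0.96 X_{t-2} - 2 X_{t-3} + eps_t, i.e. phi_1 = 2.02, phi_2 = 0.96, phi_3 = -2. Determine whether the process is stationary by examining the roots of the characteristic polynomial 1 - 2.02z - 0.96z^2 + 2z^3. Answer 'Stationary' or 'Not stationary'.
\text{Not stationary}

The AR(p) characteristic polynomial is P(z) = 1 - 2.02z - 0.96z^2 + 2z^3.
Stationarity requires all roots to lie outside the unit circle, i.e. |z| > 1 for every root.
Degree 3: look for a simple real root z0 first, then factor out (1 - z/z0) and solve the remaining quadratic.
Testing z0 = 0.5: P(0.5) = 1 + (-2.02)(0.5) + (-0.96)(0.5)^2 + (2)(0.5)^3
  = 1 + (-1.01) + (-0.24) + (0.25) = 0.  So z_0 = 0.5 is a root, |z_0| = 0.5.
Divide out the factor (1 - 2 z) = (1 - z/z0) (since 1/z0 = 2):
  P(z) = (1 - 2 z)(1 + (-0.02) z + (-1) z^2)
  [check: z-coef -0.02 - (2) = -2.02; z^2-coef -1 - (2)(-0.02) = -0.96; z^3-coef -(2)(-1) = 2.]
Remaining roots from the quadratic factor 1 + (-0.02) z + (-1) z^2:
  Set 1 + (-0.02) z + (-1) z^2 = 0, i.e. a z^2 + b z + c = 0 with a = -1, b = -0.02, c = 1.
  Discriminant D = b^2 - 4ac = (-0.02)^2 - 4*(-1)*1 = 0.0004 - (-4) = 4.0004.
  D >= 0, so the roots are real: z = (-b +/- sqrt(D)) / (2a) = (0.02 +/- 2.0001) / (-2).
    z_1 = (0.02 + 2.0001) / (-2) = -1.01,   |z_1| = 1.01.
    z_2 = (0.02 - 2.0001) / (-2) = 0.99,   |z_2| = 0.99.
Moduli of all roots: 0.5000, 1.0100, 0.9900.
All moduli strictly greater than 1? No.
Verdict: Not stationary.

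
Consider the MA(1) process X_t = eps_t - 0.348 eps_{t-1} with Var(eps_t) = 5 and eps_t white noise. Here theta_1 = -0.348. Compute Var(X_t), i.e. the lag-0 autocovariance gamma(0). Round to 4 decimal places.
\gamma(0) = 5.6055

For an MA(q) process X_t = eps_t + sum_i theta_i eps_{t-i} with
Var(eps_t) = sigma^2, the variance is
  gamma(0) = sigma^2 * (1 + sum_i theta_i^2).
  sum_i theta_i^2 = (-0.348)^2 = 0.121104.
  gamma(0) = 5 * (1 + 0.121104) = 5 * 1.121104 = 5.60552, which rounds to 5.6055.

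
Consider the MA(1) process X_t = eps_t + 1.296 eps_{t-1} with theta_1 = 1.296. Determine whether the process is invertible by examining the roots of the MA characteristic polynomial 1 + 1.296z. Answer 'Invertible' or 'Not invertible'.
\text{Not invertible}

The MA(q) characteristic polynomial is P(z) = 1 + 1.296z.
Invertibility requires all roots to lie outside the unit circle, i.e. |z| > 1 for every root.
This is linear in z: 1 + (1.296) z = 0  =>  z = -1/(1.296) = -0.771605,  |z| = 0.771605.
Moduli of all roots: 0.7716.
All moduli strictly greater than 1? No.
Verdict: Not invertible.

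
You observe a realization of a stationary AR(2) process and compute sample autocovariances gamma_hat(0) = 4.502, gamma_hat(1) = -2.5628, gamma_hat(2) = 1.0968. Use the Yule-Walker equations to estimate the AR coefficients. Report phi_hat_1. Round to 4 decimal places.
\hat\phi_{1} = -0.6370

The Yule-Walker equations for an AR(p) process read, in matrix form,
  Gamma_p phi = r_p,   with   (Gamma_p)_{ij} = gamma(|i - j|),
                       (r_p)_i = gamma(i),   i,j = 1..p.
Substitute the sample gammas (Toeplitz matrix and right-hand side of size 2):
  Gamma_p = [[4.502, -2.5628], [-2.5628, 4.502]]
  r_p     = [-2.5628, 1.0968]
Written out:
  4.502 phi_1 - 2.5628 phi_2 = -2.5628
  -2.5628 phi_1 + 4.502 phi_2 = 1.0968
Solve by Cramer's rule:
  det = gamma(0)^2 - gamma(1)^2 = (4.502)^2 - (-2.5628)^2 = 20.268004 - 6.56794384 = 13.70006016
  phi_hat_1 = [gamma(1) gamma(0) - gamma(1) gamma(2)] / det = [(-2.5628)(4.502) - (-2.5628)(1.0968)] / 13.70006016 = -8.72684656 / 13.70006016 = -0.637
  phi_hat_2 = [gamma(0) gamma(2) - gamma(1)^2] / det = [(4.502)(1.0968) - (-2.5628)^2] / 13.70006016 = -1.63015024 / 13.70006016 = -0.119
So phi_hat = [-0.6370, -0.1190].
Therefore phi_hat_1 = -0.6370.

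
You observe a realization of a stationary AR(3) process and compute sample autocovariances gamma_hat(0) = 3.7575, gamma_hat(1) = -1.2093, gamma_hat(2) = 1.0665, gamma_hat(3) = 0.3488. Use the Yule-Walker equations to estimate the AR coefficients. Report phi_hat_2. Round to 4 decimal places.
\hat\phi_{2} = 0.2700

The Yule-Walker equations for an AR(p) process read, in matrix form,
  Gamma_p phi = r_p,   with   (Gamma_p)_{ij} = gamma(|i - j|),
                       (r_p)_i = gamma(i),   i,j = 1..p.
Substitute the sample gammas (Toeplitz matrix and right-hand side of size 3):
  Gamma_p = [[3.7575, -1.2093, 1.0665], [-1.2093, 3.7575, -1.2093], [1.0665, -1.2093, 3.7575]]
  r_p     = [-1.2093, 1.0665, 0.3488]
Written out (R1..R3):
  (R1) 3.7575 phi_1 - 1.2093 phi_2 + 1.0665 phi_3 = -1.2093
  (R2) -1.2093 phi_1 + 3.7575 phi_2 - 1.2093 phi_3 = 1.0665
  (R3) 1.0665 phi_1 - 1.2093 phi_2 + 3.7575 phi_3 = 0.3488
Gaussian elimination:
  R2 <- R2 - (-1.2093/3.7575) R1 = R2 - (-0.321836) R1:  3.368303 phi_2 - 0.866062 phi_3 = 0.677303
  R3 <- R3 - (1.0665/3.7575) R1 = R3 - (0.283832) R1:  -0.866062 phi_2 + 3.454793 phi_3 = 0.692038
  R3 <- R3 - (-0.866062/3.368303) R2 = R3 - (-0.257121) R2:  3.23211 phi_3 = 0.866187
Back-substitution:
  phi_hat_3 = 0.866187 / 3.23211 = 0.267994
  phi_hat_2 = (0.677303 - (-0.866062)(0.267994)) / 3.368303 = 0.269988
  phi_hat_1 = (-1.2093 - (-1.2093)(0.269988) - (1.0665)(0.267994)) / 3.7575 = -0.31101
So phi_hat = [-0.3110, 0.2700, 0.2680].
Therefore phi_hat_2 = 0.2700.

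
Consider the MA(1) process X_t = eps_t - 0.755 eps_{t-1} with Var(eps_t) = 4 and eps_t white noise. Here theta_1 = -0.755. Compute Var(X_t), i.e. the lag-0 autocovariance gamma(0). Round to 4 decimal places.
\gamma(0) = 6.2801

For an MA(q) process X_t = eps_t + sum_i theta_i eps_{t-i} with
Var(eps_t) = sigma^2, the variance is
  gamma(0) = sigma^2 * (1 + sum_i theta_i^2).
  sum_i theta_i^2 = (-0.755)^2 = 0.570025.
  gamma(0) = 4 * (1 + 0.570025) = 4 * 1.570025 = 6.2801.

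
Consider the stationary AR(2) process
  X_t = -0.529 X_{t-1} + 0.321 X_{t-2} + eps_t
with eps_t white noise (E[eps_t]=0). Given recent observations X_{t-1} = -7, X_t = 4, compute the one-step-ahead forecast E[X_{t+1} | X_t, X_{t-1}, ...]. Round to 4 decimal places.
E[X_{t+1} \mid \mathcal F_t] = -4.3630

For an AR(p) model X_t = c + sum_i phi_i X_{t-i} + eps_t, the
one-step-ahead conditional mean is
  E[X_{t+1} | X_t, ...] = c + sum_i phi_i X_{t+1-i}.
Substitute known values:
  E[X_{t+1} | ...] = (-0.529) * (4) + (0.321) * (-7)
                   = -4.3630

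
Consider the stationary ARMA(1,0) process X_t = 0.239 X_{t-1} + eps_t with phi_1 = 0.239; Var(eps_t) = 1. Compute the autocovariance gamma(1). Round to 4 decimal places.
\gamma(1) = 0.2535

Multiply the model equation by X_{t-k} and take expectations. With theta_0 = psi_0 = 1 and psi_j the MA(infinity) weights, this gives
  gamma(k) - sum_i phi_i gamma(k-i) = c_k,
  c_k = sigma^2 * sum_{j=k..q} theta_j psi_{j-k}   (c_k = 0 for k > q),
using gamma(-m) = gamma(m).
Pure AR (q = 0): c_0 = sigma^2 = 1, c_k = 0 for k >= 1.
Equations for k = 0 and k = 1 (AR order 1):
  gamma(0) = phi_1 gamma(1) + c_0
  gamma(1) = phi_1 gamma(0) + c_1
Substituting the second into the first: gamma(0) (1 - phi_1^2) = c_0 + phi_1 c_1, so
  gamma(0) = c_0 / (1 - phi_1^2) = 1 / (1 - (0.239)^2) = 1 / 0.942879 = 1.060581.
  gamma(1) = phi_1 gamma(0) = (0.239)(1.060581) = 0.253479.
Therefore gamma(1) = 0.2535 (to 4 decimal places).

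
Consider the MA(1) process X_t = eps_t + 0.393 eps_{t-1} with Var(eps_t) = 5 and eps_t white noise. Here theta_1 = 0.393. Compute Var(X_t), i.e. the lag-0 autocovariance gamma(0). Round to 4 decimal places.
\gamma(0) = 5.7722

For an MA(q) process X_t = eps_t + sum_i theta_i eps_{t-i} with
Var(eps_t) = sigma^2, the variance is
  gamma(0) = sigma^2 * (1 + sum_i theta_i^2).
  sum_i theta_i^2 = (0.393)^2 = 0.154449.
  gamma(0) = 5 * (1 + 0.154449) = 5 * 1.154449 = 5.772245, which rounds to 5.7722.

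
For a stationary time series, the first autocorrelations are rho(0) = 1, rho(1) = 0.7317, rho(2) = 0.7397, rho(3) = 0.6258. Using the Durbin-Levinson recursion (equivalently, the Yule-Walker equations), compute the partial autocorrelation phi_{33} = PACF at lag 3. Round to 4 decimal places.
\phi_{33} = 0.0022

The PACF at lag k is phi_{kk}, the last component of the solution
to the Yule-Walker system G_k phi = r_k where
  (G_k)_{ij} = rho(|i - j|), (r_k)_i = rho(i), i,j = 1..k.
Equivalently, Durbin-Levinson gives phi_{kk} iteratively:
  phi_{11} = rho(1)
  phi_{kk} = [rho(k) - sum_{j=1..k-1} phi_{k-1,j} rho(k-j)]
            / [1 - sum_{j=1..k-1} phi_{k-1,j} rho(j)],
  phi_{k,j} = phi_{k-1,j} - phi_{kk} phi_{k-1,k-j},  j = 1..k-1.
Step k = 1:
  phi_11 = rho(1) = 0.7317.
Step k = 2:
  phi_22 = [rho(2) - phi_11 rho(1)] / [1 - phi_11 rho(1)] = [0.7397 - (0.7317)(0.7317)] / [1 - (0.7317)(0.7317)]
         = 0.20431511 / 0.46461511 = 0.439751.
  Update: phi_21 = phi_11 - phi_22 phi_11 = 0.7317 - (0.439751)(0.7317) = 0.409934.
Step k = 3:
  phi_33 = [rho(3) - phi_21 rho(2) - phi_22 rho(1)] / [1 - phi_21 rho(1) - phi_22 rho(2)]
    numerator   = 0.6258 - (0.409934)(0.7397) - (0.439751)(0.7317) = 0.00080581
    denominator = 1 - (0.409934)(0.7317) - (0.439751)(0.7397) = 0.37476727
  phi_33 = 0.00080581 / 0.37476727 = 0.0022.
Therefore phi_{33} = 0.0022.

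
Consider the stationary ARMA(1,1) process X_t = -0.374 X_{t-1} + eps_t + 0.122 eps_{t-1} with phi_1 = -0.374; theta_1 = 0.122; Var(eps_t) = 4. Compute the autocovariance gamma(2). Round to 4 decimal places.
\gamma(2) = 0.4183

Multiply the model equation by X_{t-k} and take expectations. With theta_0 = psi_0 = 1 and psi_j the MA(infinity) weights, this gives
  gamma(k) - sum_i phi_i gamma(k-i) = c_k,
  c_k = sigma^2 * sum_{j=k..q} theta_j psi_{j-k}   (c_k = 0 for k > q),
using gamma(-m) = gamma(m).
psi-weights needed (psi_j = theta_j + sum_i phi_i psi_{j-i}):
  psi_1 = theta_1 + phi_1 = 0.122 + (-0.374) = -0.252
Right-hand sides:
  c_0 = sigma^2 (1 + theta_1 psi_1) = 4 * (1 + (0.122)(-0.252)) = 4 * 0.969256 = 3.877024
  c_1 = sigma^2 theta_1 = 4 * (0.122) = 0.488
  c_2 = 0
Equations for k = 0 and k = 1 (AR order 1):
  gamma(0) = phi_1 gamma(1) + c_0
  gamma(1) = phi_1 gamma(0) + c_1
Substituting the second into the first: gamma(0) (1 - phi_1^2) = c_0 + phi_1 c_1, so
  gamma(0) = (c_0 + phi_1 c_1) / (1 - phi_1^2) = (3.877024 + (-0.374)(0.488)) / (1 - (-0.374)^2) = 3.694512 / 0.860124 = 4.295325.
  gamma(1) = phi_1 gamma(0) + c_1 = (-0.374)(4.295325) + (0.488) = -1.118451.
For k = 2 (> q): gamma(2) = phi_1 gamma(1) = (-0.374)(-1.118451) = 0.418301.
Therefore gamma(2) = 0.4183 (to 4 decimal places).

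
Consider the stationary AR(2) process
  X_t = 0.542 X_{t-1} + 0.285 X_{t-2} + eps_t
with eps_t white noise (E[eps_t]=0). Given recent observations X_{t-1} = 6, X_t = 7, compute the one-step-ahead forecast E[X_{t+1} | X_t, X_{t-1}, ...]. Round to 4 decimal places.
E[X_{t+1} \mid \mathcal F_t] = 5.5040

For an AR(p) model X_t = c + sum_i phi_i X_{t-i} + eps_t, the
one-step-ahead conditional mean is
  E[X_{t+1} | X_t, ...] = c + sum_i phi_i X_{t+1-i}.
Substitute known values:
  E[X_{t+1} | ...] = (0.542) * (7) + (0.285) * (6)
                   = 5.5040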